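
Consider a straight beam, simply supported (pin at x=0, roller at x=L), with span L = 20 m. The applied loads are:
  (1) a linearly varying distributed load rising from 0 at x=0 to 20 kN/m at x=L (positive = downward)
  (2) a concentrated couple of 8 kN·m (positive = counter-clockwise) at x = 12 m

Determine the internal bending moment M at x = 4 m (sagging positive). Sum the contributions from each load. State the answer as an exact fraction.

Load 1 — triangular load w₀=20 kN/m (0→w₀ over full span):
  M_1 = w₀Lx/6 - w₀x³/(6L) = 20·20·4/6 - 20·4³/(6·20) = 256 kN·m
Load 2 — applied couple M₀=8 kN·m at a=12 m (b=L-a=8):
  M_2 = M₀x/L  [x≤a] = 8·4/20 = 8/5 kN·m
Superposition: M = Σ M_i = 1288/5 kN·m ≈ 257.600000 kN·m

M(4) = 1288/5 kN·m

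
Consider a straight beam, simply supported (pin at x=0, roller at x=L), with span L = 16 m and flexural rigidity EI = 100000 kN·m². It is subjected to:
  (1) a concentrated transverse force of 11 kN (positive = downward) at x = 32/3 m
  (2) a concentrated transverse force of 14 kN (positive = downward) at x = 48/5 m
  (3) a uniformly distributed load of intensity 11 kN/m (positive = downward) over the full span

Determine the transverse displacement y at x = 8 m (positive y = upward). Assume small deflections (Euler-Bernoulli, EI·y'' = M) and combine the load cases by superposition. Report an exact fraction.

Load 1 — point force P=11 kN at a=32/3 m (b=L-a=16/3):
  y_1 = -Pbx(L²-b²-x²)/(6LEI)  [x≤a] = -11·(16/3)·8·(16²-(16/3)²-8²)/(6·16·100000) = -2024/253125 m
Load 2 — point force P=14 kN at a=48/5 m (b=L-a=32/5):
  y_2 = -Pbx(L²-b²-x²)/(6LEI)  [x≤a] = -14·(32/5)·8·(16²-(32/5)²-8²)/(6·16·100000) = -13216/1171875 m
Load 3 — uniform load w=11 kN/m over full span:
  y_3 = -wx(L³-2Lx²+x³)/(24EI) = -11·8·(16³-2·16·8²+8³)/(24·100000) = -176/1875 m
Superposition: y = Σ y_i = -3579832/31640625 m ≈ -0.113140 m

y(8) = -3579832/31640625 m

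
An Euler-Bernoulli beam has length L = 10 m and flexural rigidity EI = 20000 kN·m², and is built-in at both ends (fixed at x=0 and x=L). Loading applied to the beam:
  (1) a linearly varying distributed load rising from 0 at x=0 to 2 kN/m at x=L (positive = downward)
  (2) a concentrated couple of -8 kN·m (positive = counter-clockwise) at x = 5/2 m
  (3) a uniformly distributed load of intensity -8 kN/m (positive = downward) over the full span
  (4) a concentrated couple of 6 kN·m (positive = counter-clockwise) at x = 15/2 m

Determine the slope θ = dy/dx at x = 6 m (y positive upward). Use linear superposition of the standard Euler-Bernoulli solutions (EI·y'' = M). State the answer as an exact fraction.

θ(6) = -251/200000 rad

Load 1 — triangular load w₀=2 kN/m (0→w₀ over full span):
  θ_1 = -w₀(2x(L-x)(L-2x)(x+2L)+x²(L-x)²)/(120LEI) = -2·(2·6·(10-6)·(10-2·6)·(6+2·10)+6²·(10-6)²)/(120·10·20000) = 1/6250 rad
Load 2 — applied couple M₀=-8 kN·m at a=5/2 m (b=L-a=15/2):
  θ_2 = (R_Ax²/2 - M_Ax - M₀(x-a))/EI  [x>a] with R_A=-9/10, M_A=3/2 = ((-9/10)·6²/2 - (3/2)·6 - (-8)·(6-(5/2)))/20000 = 7/50000 rad
Load 3 — uniform load w=-8 kN/m over full span:
  θ_3 = -wx(L-x)(L-2x)/(12EI) = -(-8)·6·(10-6)·(10-2·6)/(12·20000) = -1/625 rad
Load 4 — applied couple M₀=6 kN·m at a=15/2 m (b=L-a=5/2):
  θ_4 = (R_Ax²/2 - M_Ax)/EI  [x≤a] with R_A=27/40, M_A=15/8 = ((27/40)·6²/2 - (15/8)·6)/20000 = 9/200000 rad
Superposition: θ = Σ θ_i = -251/200000 rad ≈ -0.001255 rad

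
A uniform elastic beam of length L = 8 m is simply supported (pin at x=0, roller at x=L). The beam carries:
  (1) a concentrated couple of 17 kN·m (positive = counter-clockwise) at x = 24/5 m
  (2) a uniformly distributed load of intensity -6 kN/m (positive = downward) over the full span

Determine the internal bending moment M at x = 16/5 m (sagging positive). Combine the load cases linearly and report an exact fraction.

M(16/5) = -982/25 kN·m

Load 1 — applied couple M₀=17 kN·m at a=24/5 m (b=L-a=16/5):
  M_1 = M₀x/L  [x≤a] = 17·(16/5)/8 = 34/5 kN·m
Load 2 — uniform load w=-6 kN/m over full span:
  M_2 = wx(L-x)/2 = (-6)·(16/5)·(8-(16/5))/2 = -1152/25 kN·m
Superposition: M = Σ M_i = -982/25 kN·m ≈ -39.280000 kN·m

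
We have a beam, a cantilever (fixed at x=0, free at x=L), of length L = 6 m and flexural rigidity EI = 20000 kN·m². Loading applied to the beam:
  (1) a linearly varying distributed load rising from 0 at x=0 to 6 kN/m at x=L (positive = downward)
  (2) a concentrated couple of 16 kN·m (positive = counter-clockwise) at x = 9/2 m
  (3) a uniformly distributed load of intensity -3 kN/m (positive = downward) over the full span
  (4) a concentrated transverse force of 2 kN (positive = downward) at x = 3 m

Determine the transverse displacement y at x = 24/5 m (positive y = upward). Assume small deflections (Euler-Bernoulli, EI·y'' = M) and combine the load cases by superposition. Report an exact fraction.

y(24/5) = -200601/312500000 m

Load 1 — triangular load w₀=6 kN/m (0→w₀ over full span):
  y_1 = (w₀Lx³/12-w₀L²x²/6-w₀x⁵/(120L))/EI = (6·6·(24/5)³/12-6·6²·(24/5)²/6-6·(24/5)⁵/(120·6))/20000 = -253368/9765625 m
Load 2 — applied couple M₀=16 kN·m at a=9/2 m (b=L-a=3/2):
  y_2 = M₀a(2x-a)/(2EI)  [x>a] = 16·(9/2)·(2·(24/5)-(9/2))/(2·20000) = 459/50000 m
Load 3 — uniform load w=-3 kN/m over full span:
  y_3 = -wx²(x²-4Lx+6L²)/(24EI) = -(-3)·(24/5)²·((24/5)²-4·6·(24/5)+6·6²)/(24·20000) = 6966/390625 m
Load 4 — point force P=2 kN at a=3 m (b=L-a=3):
  y_4 = -Pa²(3x-a)/(6EI)  [x>a] = -2·3²·(3·(24/5)-3)/(6·20000) = -171/100000 m
Superposition: y = Σ y_i = -200601/312500000 m ≈ -0.000642 m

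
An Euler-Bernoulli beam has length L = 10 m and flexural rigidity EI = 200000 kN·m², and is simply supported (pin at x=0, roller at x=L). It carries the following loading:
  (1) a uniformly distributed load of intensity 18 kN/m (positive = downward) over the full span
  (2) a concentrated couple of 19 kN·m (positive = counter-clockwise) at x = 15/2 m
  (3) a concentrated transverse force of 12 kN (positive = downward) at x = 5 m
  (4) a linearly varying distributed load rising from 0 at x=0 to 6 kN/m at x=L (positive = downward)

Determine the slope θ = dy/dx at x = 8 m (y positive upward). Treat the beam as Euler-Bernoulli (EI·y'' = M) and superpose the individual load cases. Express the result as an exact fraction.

Load 1 — uniform load w=18 kN/m over full span:
  θ_1 = -w(L³-6Lx²+4x³)/(24EI) = -18·(10³-6·10·8²+4·8³)/(24·200000) = 297/100000 rad
Load 2 — applied couple M₀=19 kN·m at a=15/2 m (b=L-a=5/2):
  θ_2 = (M₀x²/(2L)-M₀(x-a)+C₁)/EI  [x>a] with C₁=M₀(3b²-L²)/(6L)=-1235/48 = (19·8²/(2·10)-19·(8-(15/2))+(-1235/48))/200000 = 6137/48000000 rad
Load 3 — point force P=12 kN at a=5 m (b=L-a=5):
  θ_3 = -Pa(2L²-6Lx+3x²+a²)/(6LEI)  [x>a] = -12·5·(2·10²-6·10·8+3·8²+5²)/(6·10·200000) = 63/200000 rad
Load 4 — triangular load w₀=6 kN/m (0→w₀ over full span):
  θ_4 = -w₀(7L⁴-30L²x²+15x⁴)/(360LEI) = -6·(7·10⁴-30·10²·8²+15·8⁴)/(360·10·200000) = 757/1500000 rad
Superposition: θ = Σ θ_i = 188041/48000000 rad ≈ 0.003918 rad

θ(8) = 188041/48000000 rad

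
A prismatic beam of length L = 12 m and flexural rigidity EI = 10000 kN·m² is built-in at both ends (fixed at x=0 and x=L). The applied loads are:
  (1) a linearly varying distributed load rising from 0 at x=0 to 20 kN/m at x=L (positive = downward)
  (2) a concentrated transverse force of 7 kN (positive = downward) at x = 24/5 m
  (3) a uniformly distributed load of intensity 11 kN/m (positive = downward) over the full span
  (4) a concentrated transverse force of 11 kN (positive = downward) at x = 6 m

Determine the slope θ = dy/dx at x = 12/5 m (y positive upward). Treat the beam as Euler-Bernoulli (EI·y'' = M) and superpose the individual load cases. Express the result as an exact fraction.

Load 1 — triangular load w₀=20 kN/m (0→w₀ over full span):
  θ_1 = -w₀(2x(L-x)(L-2x)(x+2L)+x²(L-x)²)/(120LEI) = -20·(2·(12/5)·(12-(12/5))·(12-2·(12/5))·((12/5)+2·12)+(12/5)²·(12-(12/5))²)/(120·12·10000) = -1008/78125 rad
Load 2 — point force P=7 kN at a=24/5 m (b=L-a=36/5):
  θ_2 = -Pb²x(2aL-(3a+b)x)/(2L³EI)  [x≤a] = -7·(36/5)²·(12/5)·(2·(24/5)·12-(3·(24/5)+(36/5))·(12/5))/(2·12³·10000) = -6237/3906250 rad
Load 3 — uniform load w=11 kN/m over full span:
  θ_3 = -wx(L-x)(L-2x)/(12EI) = -11·(12/5)·(12-(12/5))·(12-2·(12/5))/(12·10000) = -1188/78125 rad
Load 4 — point force P=11 kN at a=6 m (b=L-a=6):
  θ_4 = -Pb²x(2aL-(3a+b)x)/(2L³EI)  [x≤a] = -11·6²·(12/5)·(2·6·12-(3·6+6)·(12/5))/(2·12³·10000) = -297/125000 rad
Superposition: θ = Σ θ_i = -501273/15625000 rad ≈ -0.032081 rad

θ(12/5) = -501273/15625000 rad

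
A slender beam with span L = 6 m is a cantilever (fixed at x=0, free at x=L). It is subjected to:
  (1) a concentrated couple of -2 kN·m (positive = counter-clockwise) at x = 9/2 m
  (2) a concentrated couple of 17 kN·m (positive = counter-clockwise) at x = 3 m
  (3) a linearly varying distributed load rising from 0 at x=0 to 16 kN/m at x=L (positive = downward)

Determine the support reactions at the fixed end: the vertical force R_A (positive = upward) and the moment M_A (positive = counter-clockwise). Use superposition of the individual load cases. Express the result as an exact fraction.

R_A = 48 kN, M_A = 177 kN·m

Load 1 — applied couple M₀=-2 kN·m at a=9/2 m (b=L-a=3/2):
  R_A = 0 kN
  M_A = -M₀ = -(-2) = 2 kN·m
Load 2 — applied couple M₀=17 kN·m at a=3 m (b=L-a=3):
  R_A = 0 kN
  M_A = -M₀ = -17 kN·m
Load 3 — triangular load w₀=16 kN/m (0→w₀ over full span):
  R_A = w₀L/2 = 16·6/2 = 48 kN
  M_A = w₀L²/3 = 16·6²/3 = 192 kN·m
Superposition: R_A = 48 kN, M_A = 177 kN·m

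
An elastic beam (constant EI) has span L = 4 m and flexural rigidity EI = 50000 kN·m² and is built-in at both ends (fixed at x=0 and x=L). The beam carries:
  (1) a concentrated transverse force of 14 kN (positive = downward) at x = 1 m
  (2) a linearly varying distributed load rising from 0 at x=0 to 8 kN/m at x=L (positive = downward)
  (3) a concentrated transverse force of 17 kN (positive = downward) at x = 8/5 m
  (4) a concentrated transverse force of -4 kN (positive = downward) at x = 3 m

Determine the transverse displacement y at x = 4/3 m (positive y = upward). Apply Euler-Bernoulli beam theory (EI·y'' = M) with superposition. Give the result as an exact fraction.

Load 1 — point force P=14 kN at a=1 m (b=L-a=3):
  y_1 = -Pa²(L-x)²(3bL-(3b+a)(L-x))/(6L³EI)  [x>a] = -14·1²·(4-(4/3))²·(3·3·4-(3·3+1)·(4-(4/3)))/(6·4³·50000) = -49/1012500 m
Load 2 — triangular load w₀=8 kN/m (0→w₀ over full span):
  y_2 = -w₀x²(L-x)²(x+2L)/(120LEI) = -8·(4/3)²·(4-(4/3))²·((4/3)+2·4)/(120·4·50000) = -448/11390625 m
Load 3 — point force P=17 kN at a=8/5 m (b=L-a=12/5):
  y_3 = -Pb²x²(3aL-(3a+b)x)/(6L³EI)  [x≤a] = -17·(12/5)²·(4/3)²·(3·(8/5)·4-(3·(8/5)+(12/5))·(4/3))/(6·4³·50000) = -34/390625 m
Load 4 — point force P=-4 kN at a=3 m (b=L-a=1):
  y_4 = -Pb²x²(3aL-(3a+b)x)/(6L³EI)  [x≤a] = -(-4)·1²·(4/3)²·(3·3·4-(3·3+1)·(4/3))/(6·4³·50000) = 17/2025000 m
Superposition: y = Σ y_i = -379013/2278125000 m ≈ -0.000166 m

y(4/3) = -379013/2278125000 m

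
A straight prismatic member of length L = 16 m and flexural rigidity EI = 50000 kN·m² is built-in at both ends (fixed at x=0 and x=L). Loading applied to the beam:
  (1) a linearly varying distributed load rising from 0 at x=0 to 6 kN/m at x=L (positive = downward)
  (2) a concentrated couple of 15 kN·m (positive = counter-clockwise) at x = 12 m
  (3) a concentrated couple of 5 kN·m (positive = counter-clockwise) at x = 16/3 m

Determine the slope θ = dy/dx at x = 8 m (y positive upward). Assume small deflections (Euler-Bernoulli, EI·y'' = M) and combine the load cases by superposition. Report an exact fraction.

Load 1 — triangular load w₀=6 kN/m (0→w₀ over full span):
  θ_1 = -w₀(2x(L-x)(L-2x)(x+2L)+x²(L-x)²)/(120LEI) = -6·(2·8·(16-8)·(16-2·8)·(8+2·16)+8²·(16-8)²)/(120·16·50000) = -4/15625 rad
Load 2 — applied couple M₀=15 kN·m at a=12 m (b=L-a=4):
  θ_2 = (R_Ax²/2 - M_Ax)/EI  [x≤a] with R_A=135/128, M_A=75/16 = ((135/128)·8²/2 - (75/16)·8)/50000 = -3/40000 rad
Load 3 — applied couple M₀=5 kN·m at a=16/3 m (b=L-a=32/3):
  θ_3 = (R_Ax²/2 - M_Ax - M₀(x-a))/EI  [x>a] with R_A=5/12, M_A=0 = ((5/12)·8²/2 - 0·8 - 5·(8-(16/3)))/50000 = 0 rad
Superposition: θ = Σ θ_i = -331/1000000 rad ≈ -0.000331 rad

θ(8) = -331/1000000 rad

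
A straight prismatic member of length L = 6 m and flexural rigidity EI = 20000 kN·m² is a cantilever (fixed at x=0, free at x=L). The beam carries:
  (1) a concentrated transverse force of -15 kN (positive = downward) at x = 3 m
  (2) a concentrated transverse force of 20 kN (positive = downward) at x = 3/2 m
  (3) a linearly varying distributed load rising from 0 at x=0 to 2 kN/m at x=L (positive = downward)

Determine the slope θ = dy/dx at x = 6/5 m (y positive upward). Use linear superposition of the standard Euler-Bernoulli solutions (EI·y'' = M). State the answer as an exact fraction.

Load 1 — point force P=-15 kN at a=3 m (b=L-a=3):
  θ_1 = -Px(2a-x)/(2EI)  [x≤a] = -(-15)·(6/5)·(2·3-(6/5))/(2·20000) = 27/12500 rad
Load 2 — point force P=20 kN at a=3/2 m (b=L-a=9/2):
  θ_2 = -Px(2a-x)/(2EI)  [x≤a] = -20·(6/5)·(2·(3/2)-(6/5))/(2·20000) = -27/25000 rad
Load 3 — triangular load w₀=2 kN/m (0→w₀ over full span):
  θ_3 = (w₀Lx²/4-w₀L²x/3-w₀x⁴/(24L))/EI = (2·6·(6/5)²/4-2·6²·(6/5)/3-2·(6/5)⁴/(24·6))/20000 = -7659/6250000 rad
Superposition: θ = Σ θ_i = -909/6250000 rad ≈ -0.000145 rad

θ(6/5) = -909/6250000 rad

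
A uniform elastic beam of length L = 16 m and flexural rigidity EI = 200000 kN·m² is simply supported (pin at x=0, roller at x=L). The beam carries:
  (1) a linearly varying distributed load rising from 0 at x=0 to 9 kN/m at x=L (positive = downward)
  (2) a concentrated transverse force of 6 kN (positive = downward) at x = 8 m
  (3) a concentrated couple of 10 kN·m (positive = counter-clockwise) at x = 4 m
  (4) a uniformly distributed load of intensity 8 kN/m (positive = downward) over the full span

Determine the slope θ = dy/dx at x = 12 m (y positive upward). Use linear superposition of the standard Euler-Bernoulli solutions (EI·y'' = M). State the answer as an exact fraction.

θ(12) = 1899/250000 rad

Load 1 — triangular load w₀=9 kN/m (0→w₀ over full span):
  θ_1 = -w₀(7L⁴-30L²x²+15x⁴)/(360LEI) = -9·(7·16⁴-30·16²·12²+15·12⁴)/(360·16·200000) = 1313/500000 rad
Load 2 — point force P=6 kN at a=8 m (b=L-a=8):
  θ_2 = -Pa(2L²-6Lx+3x²+a²)/(6LEI)  [x>a] = -6·8·(2·16²-6·16·12+3·12²+8²)/(6·16·200000) = 9/25000 rad
Load 3 — applied couple M₀=10 kN·m at a=4 m (b=L-a=12):
  θ_3 = (M₀x²/(2L)-M₀(x-a)+C₁)/EI  [x>a] with C₁=M₀(3b²-L²)/(6L)=55/3 = (10·12²/(2·16)-10·(12-4)+(55/3))/200000 = -1/12000 rad
Load 4 — uniform load w=8 kN/m over full span:
  θ_4 = -w(L³-6Lx²+4x³)/(24EI) = -8·(16³-6·16·12²+4·12³)/(24·200000) = 44/9375 rad
Superposition: θ = Σ θ_i = 1899/250000 rad ≈ 0.007596 rad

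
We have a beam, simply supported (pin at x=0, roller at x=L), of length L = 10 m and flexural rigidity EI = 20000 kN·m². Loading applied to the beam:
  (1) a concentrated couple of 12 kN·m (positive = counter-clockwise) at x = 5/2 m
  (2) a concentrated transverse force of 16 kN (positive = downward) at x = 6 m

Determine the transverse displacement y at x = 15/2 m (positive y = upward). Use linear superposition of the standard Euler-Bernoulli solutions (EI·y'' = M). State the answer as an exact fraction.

Load 1 — applied couple M₀=12 kN·m at a=5/2 m (b=L-a=15/2):
  y_1 = (M₀x³/(6L)-M₀(x-a)²/2+C₁x)/EI  [x>a] with C₁=M₀(3b²-L²)/(6L)=55/4 = (12·(15/2)³/(6·10)-12·((15/2)-(5/2))²/2+(55/4)·(15/2))/20000 = 3/1600 m
Load 2 — point force P=16 kN at a=6 m (b=L-a=4):
  y_2 = -Pa(L-x)(2Lx-a²-x²)/(6LEI)  [x>a] = -16·6·(10-(15/2))·(2·10·(15/2)-6²-(15/2)²)/(6·10·20000) = -231/20000 m
Superposition: y = Σ y_i = -387/40000 m ≈ -0.009675 m

y(15/2) = -387/40000 m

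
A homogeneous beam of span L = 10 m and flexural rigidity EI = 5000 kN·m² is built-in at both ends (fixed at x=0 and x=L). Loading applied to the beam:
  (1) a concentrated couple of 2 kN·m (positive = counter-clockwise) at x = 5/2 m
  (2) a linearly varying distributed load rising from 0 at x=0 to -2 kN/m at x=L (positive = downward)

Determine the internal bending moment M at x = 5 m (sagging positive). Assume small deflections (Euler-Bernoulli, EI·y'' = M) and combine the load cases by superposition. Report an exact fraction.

Load 1 — applied couple M₀=2 kN·m at a=5/2 m (b=L-a=15/2):
  M_1 = R_Ax - M_A - M₀  [x>a] with R_A=9/40, M_A=-3/8 = (9/40)·5 - (-3/8) - 2 = -1/2 kN·m
Load 2 — triangular load w₀=-2 kN/m (0→w₀ over full span):
  M_2 = 3w₀Lx/20 - w₀L²/30 - w₀x³/(6L) = 3·(-2)·10·5/20 - (-2)·10²/30 - (-2)·5³/(6·10) = -25/6 kN·m
Superposition: M = Σ M_i = -14/3 kN·m ≈ -4.666667 kN·m

M(5) = -14/3 kN·m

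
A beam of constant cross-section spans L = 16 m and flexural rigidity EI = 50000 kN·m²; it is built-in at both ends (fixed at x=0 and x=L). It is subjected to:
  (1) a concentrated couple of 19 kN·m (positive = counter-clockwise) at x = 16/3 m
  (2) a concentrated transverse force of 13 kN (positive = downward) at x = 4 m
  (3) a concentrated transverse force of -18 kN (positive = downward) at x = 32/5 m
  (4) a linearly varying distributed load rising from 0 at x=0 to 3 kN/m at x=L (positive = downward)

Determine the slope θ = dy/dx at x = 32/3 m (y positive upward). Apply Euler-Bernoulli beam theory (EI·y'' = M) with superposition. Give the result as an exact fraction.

θ(32/3) = -6388/31640625 rad

Load 1 — applied couple M₀=19 kN·m at a=16/3 m (b=L-a=32/3):
  θ_1 = (R_Ax²/2 - M_Ax - M₀(x-a))/EI  [x>a] with R_A=19/12, M_A=0 = ((19/12)·(32/3)²/2 - 0·(32/3) - 19·((32/3)-(16/3)))/50000 = -19/84375 rad
Load 2 — point force P=13 kN at a=4 m (b=L-a=12):
  θ_2 = Pa²(L-x)(2bL-(3b+a)(L-x))/(2L³EI)  [x>a] = 13·4²·(16-(32/3))·(2·12·16-(3·12+4)·(16-(32/3)))/(2·16³·50000) = 13/28125 rad
Load 3 — point force P=-18 kN at a=32/5 m (b=L-a=48/5):
  θ_3 = Pa²(L-x)(2bL-(3b+a)(L-x))/(2L³EI)  [x>a] = (-18)·(32/5)²·(16-(32/3))·(2·(48/5)·16-(3·(48/5)+(32/5))·(16-(32/3)))/(2·16³·50000) = -448/390625 rad
Load 4 — triangular load w₀=3 kN/m (0→w₀ over full span):
  θ_4 = -w₀(2x(L-x)(L-2x)(x+2L)+x²(L-x)²)/(120LEI) = -3·(2·(32/3)·(16-(32/3))·(16-2·(32/3))·((32/3)+2·16)+(32/3)²·(16-(32/3))²)/(120·16·50000) = 896/1265625 rad
Superposition: θ = Σ θ_i = -6388/31640625 rad ≈ -0.000202 rad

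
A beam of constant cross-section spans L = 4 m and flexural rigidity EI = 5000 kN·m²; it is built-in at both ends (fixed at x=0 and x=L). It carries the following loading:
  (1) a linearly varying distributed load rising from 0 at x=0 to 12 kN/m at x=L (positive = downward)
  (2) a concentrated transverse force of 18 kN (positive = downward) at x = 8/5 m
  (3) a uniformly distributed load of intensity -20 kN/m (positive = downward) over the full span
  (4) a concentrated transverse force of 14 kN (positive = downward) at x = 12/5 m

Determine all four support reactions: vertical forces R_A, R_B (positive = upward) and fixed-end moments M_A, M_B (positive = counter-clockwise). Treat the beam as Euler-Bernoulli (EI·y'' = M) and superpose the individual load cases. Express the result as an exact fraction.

Load 1 — triangular load w₀=12 kN/m (0→w₀ over full span):
  R_A = 3w₀L/20 = 3·12·4/20 = 36/5 kN
  M_A = w₀L²/30 = 12·4²/30 = 32/5 kN·m
  R_B = 7w₀L/20 = 7·12·4/20 = 84/5 kN
  M_B = -w₀L²/20 = -12·4²/20 = -48/5 kN·m
Load 2 — point force P=18 kN at a=8/5 m (b=L-a=12/5):
  R_A = Pb²(3a+b)/L³ = 18·(12/5)²·(3·(8/5)+(12/5))/4³ = 1458/125 kN
  M_A = Pab²/L² = 18·(8/5)·(12/5)²/4² = 1296/125 kN·m
  R_B = Pa²(a+3b)/L³ = 18·(8/5)²·((8/5)+3·(12/5))/4³ = 792/125 kN
  M_B = -Pa²b/L² = -18·(8/5)²·(12/5)/4² = -864/125 kN·m
Load 3 — uniform load w=-20 kN/m over full span:
  R_A = wL/2 = (-20)·4/2 = -40 kN
  M_A = wL²/12 = (-20)·4²/12 = -80/3 kN·m
  R_B = wL/2 = (-20)·4/2 = -40 kN
  M_B = -wL²/12 = -(-20)·4²/12 = 80/3 kN·m
Load 4 — point force P=14 kN at a=12/5 m (b=L-a=8/5):
  R_A = Pb²(3a+b)/L³ = 14·(8/5)²·(3·(12/5)+(8/5))/4³ = 616/125 kN
  M_A = Pab²/L² = 14·(12/5)·(8/5)²/4² = 672/125 kN·m
  R_B = Pa²(a+3b)/L³ = 14·(12/5)²·((12/5)+3·(8/5))/4³ = 1134/125 kN
  M_B = -Pa²b/L² = -14·(12/5)²·(8/5)/4² = -1008/125 kN·m
Superposition: R_A = -2026/125 kN, M_A = -1696/375 kN·m, R_B = -974/125 kN, M_B = 784/375 kN·m

R_A = -2026/125 kN, M_A = -1696/375 kN·m, R_B = -974/125 kN, M_B = 784/375 kN·m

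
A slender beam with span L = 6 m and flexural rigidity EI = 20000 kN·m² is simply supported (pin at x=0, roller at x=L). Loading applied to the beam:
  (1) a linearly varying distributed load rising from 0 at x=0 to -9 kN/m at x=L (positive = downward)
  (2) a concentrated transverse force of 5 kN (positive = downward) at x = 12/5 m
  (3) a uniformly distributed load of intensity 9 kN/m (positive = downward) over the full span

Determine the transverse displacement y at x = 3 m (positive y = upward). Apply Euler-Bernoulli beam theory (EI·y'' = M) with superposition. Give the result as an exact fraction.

Load 1 — triangular load w₀=-9 kN/m (0→w₀ over full span):
  y_1 = -w₀x(7L⁴-10L²x²+3x⁴)/(360LEI) = -(-9)·3·(7·6⁴-10·6²·3²+3·3⁴)/(360·6·20000) = 243/64000 m
Load 2 — point force P=5 kN at a=12/5 m (b=L-a=18/5):
  y_2 = -Pa(L-x)(2Lx-a²-x²)/(6LEI)  [x>a] = -5·(12/5)·(6-3)·(2·6·3-(12/5)²-3²)/(6·6·20000) = -531/500000 m
Load 3 — uniform load w=9 kN/m over full span:
  y_3 = -wx(L³-2Lx²+x³)/(24EI) = -9·3·(6³-2·6·3²+3³)/(24·20000) = -243/32000 m
Superposition: y = Σ y_i = -38871/8000000 m ≈ -0.004859 m

y(3) = -38871/8000000 m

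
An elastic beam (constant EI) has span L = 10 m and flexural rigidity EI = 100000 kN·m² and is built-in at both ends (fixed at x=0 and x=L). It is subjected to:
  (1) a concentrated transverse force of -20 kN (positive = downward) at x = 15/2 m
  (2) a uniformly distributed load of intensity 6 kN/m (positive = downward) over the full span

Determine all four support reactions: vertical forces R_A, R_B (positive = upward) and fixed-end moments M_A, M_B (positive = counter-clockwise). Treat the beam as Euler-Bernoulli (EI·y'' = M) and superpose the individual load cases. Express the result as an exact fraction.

Load 1 — point force P=-20 kN at a=15/2 m (b=L-a=5/2):
  R_A = Pb²(3a+b)/L³ = (-20)·(5/2)²·(3·(15/2)+(5/2))/10³ = -25/8 kN
  M_A = Pab²/L² = (-20)·(15/2)·(5/2)²/10² = -75/8 kN·m
  R_B = Pa²(a+3b)/L³ = (-20)·(15/2)²·((15/2)+3·(5/2))/10³ = -135/8 kN
  M_B = -Pa²b/L² = -(-20)·(15/2)²·(5/2)/10² = 225/8 kN·m
Load 2 — uniform load w=6 kN/m over full span:
  R_A = wL/2 = 6·10/2 = 30 kN
  M_A = wL²/12 = 6·10²/12 = 50 kN·m
  R_B = wL/2 = 6·10/2 = 30 kN
  M_B = -wL²/12 = -6·10²/12 = -50 kN·m
Superposition: R_A = 215/8 kN, M_A = 325/8 kN·m, R_B = 105/8 kN, M_B = -175/8 kN·m

R_A = 215/8 kN, M_A = 325/8 kN·m, R_B = 105/8 kN, M_B = -175/8 kN·m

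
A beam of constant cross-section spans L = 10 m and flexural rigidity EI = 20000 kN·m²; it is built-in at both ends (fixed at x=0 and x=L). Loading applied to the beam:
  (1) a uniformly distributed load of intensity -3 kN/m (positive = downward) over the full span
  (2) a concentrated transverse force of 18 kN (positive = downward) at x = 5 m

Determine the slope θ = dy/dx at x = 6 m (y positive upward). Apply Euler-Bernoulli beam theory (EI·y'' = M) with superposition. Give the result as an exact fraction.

Load 1 — uniform load w=-3 kN/m over full span:
  θ_1 = -wx(L-x)(L-2x)/(12EI) = -(-3)·6·(10-6)·(10-2·6)/(12·20000) = -3/5000 rad
Load 2 — point force P=18 kN at a=5 m (b=L-a=5):
  θ_2 = Pa²(L-x)(2bL-(3b+a)(L-x))/(2L³EI)  [x>a] = 18·5²·(10-6)·(2·5·10-(3·5+5)·(10-6))/(2·10³·20000) = 9/10000 rad
Superposition: θ = Σ θ_i = 3/10000 rad ≈ 0.000300 rad

θ(6) = 3/10000 rad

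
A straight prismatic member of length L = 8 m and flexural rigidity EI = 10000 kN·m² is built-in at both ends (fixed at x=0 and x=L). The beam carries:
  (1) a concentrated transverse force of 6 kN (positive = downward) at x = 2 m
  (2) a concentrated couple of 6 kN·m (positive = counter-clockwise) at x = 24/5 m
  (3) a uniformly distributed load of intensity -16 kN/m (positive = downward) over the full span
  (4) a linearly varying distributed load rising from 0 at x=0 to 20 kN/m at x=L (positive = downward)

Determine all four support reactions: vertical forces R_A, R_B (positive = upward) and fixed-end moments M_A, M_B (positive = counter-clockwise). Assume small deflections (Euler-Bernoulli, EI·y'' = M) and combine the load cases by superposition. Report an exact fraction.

R_A = -13543/400 kN, M_A = -10199/300 kN·m, R_B = -3257/400 kN, M_B = 5941/300 kN·m

Load 1 — point force P=6 kN at a=2 m (b=L-a=6):
  R_A = Pb²(3a+b)/L³ = 6·6²·(3·2+6)/8³ = 81/16 kN
  M_A = Pab²/L² = 6·2·6²/8² = 27/4 kN·m
  R_B = Pa²(a+3b)/L³ = 6·2²·(2+3·6)/8³ = 15/16 kN
  M_B = -Pa²b/L² = -6·2²·6/8² = -9/4 kN·m
Load 2 — applied couple M₀=6 kN·m at a=24/5 m (b=L-a=16/5):
  R_A = 6M₀ab/L³ = 6·6·(24/5)·(16/5)/8³ = 27/25 kN
  M_A = M₀b(2a-b)/L² = 6·(16/5)·(2·(24/5)-(16/5))/8² = 48/25 kN·m
  R_B = -6M₀ab/L³ = -6·6·(24/5)·(16/5)/8³ = -27/25 kN
  M_B = M₀a(2b-a)/L² = 6·(24/5)·(2·(16/5)-(24/5))/8² = 18/25 kN·m
Load 3 — uniform load w=-16 kN/m over full span:
  R_A = wL/2 = (-16)·8/2 = -64 kN
  M_A = wL²/12 = (-16)·8²/12 = -256/3 kN·m
  R_B = wL/2 = (-16)·8/2 = -64 kN
  M_B = -wL²/12 = -(-16)·8²/12 = 256/3 kN·m
Load 4 — triangular load w₀=20 kN/m (0→w₀ over full span):
  R_A = 3w₀L/20 = 3·20·8/20 = 24 kN
  M_A = w₀L²/30 = 20·8²/30 = 128/3 kN·m
  R_B = 7w₀L/20 = 7·20·8/20 = 56 kN
  M_B = -w₀L²/20 = -20·8²/20 = -64 kN·m
Superposition: R_A = -13543/400 kN, M_A = -10199/300 kN·m, R_B = -3257/400 kN, M_B = 5941/300 kN·m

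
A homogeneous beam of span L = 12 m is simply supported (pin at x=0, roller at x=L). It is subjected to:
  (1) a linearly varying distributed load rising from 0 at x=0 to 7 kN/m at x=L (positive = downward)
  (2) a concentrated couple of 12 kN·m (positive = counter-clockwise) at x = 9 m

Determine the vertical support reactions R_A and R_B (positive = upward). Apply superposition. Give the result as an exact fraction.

Load 1 — triangular load w₀=7 kN/m (0→w₀ over full span):
  R_A = w₀L/6 = 7·12/6 = 14 kN
  R_B = w₀L/3 = 7·12/3 = 28 kN
Load 2 — applied couple M₀=12 kN·m at a=9 m (b=L-a=3):
  R_A = M₀/L = 12/12 = 1 kN
  R_B = -M₀/L = -12/12 = -1 kN
Superposition: R_A = 15 kN, R_B = 27 kN

R_A = 15 kN, R_B = 27 kN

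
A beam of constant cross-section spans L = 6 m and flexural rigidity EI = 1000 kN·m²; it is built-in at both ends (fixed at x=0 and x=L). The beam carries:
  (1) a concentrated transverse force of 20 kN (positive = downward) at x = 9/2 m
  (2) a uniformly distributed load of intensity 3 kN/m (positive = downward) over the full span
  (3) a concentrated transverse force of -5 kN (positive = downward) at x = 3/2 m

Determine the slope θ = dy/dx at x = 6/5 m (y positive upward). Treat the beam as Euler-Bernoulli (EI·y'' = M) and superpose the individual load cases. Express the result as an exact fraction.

θ(6/5) = -7659/1000000 rad

Load 1 — point force P=20 kN at a=9/2 m (b=L-a=3/2):
  θ_1 = -Pb²x(2aL-(3a+b)x)/(2L³EI)  [x≤a] = -20·(3/2)²·(6/5)·(2·(9/2)·6-(3·(9/2)+(3/2))·(6/5))/(2·6³·1000) = -9/2000 rad
Load 2 — uniform load w=3 kN/m over full span:
  θ_2 = -wx(L-x)(L-2x)/(12EI) = -3·(6/5)·(6-(6/5))·(6-2·(6/5))/(12·1000) = -81/15625 rad
Load 3 — point force P=-5 kN at a=3/2 m (b=L-a=9/2):
  θ_3 = -Pb²x(2aL-(3a+b)x)/(2L³EI)  [x≤a] = -(-5)·(9/2)²·(6/5)·(2·(3/2)·6-(3·(3/2)+(9/2))·(6/5))/(2·6³·1000) = 81/40000 rad
Superposition: θ = Σ θ_i = -7659/1000000 rad ≈ -0.007659 rad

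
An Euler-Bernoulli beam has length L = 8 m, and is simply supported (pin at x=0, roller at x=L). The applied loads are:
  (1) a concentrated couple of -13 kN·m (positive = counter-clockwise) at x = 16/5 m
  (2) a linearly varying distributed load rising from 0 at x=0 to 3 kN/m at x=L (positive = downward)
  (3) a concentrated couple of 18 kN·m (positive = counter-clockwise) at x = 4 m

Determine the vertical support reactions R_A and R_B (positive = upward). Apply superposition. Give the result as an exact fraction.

Load 1 — applied couple M₀=-13 kN·m at a=16/5 m (b=L-a=24/5):
  R_A = M₀/L = (-13)/8 = -13/8 kN
  R_B = -M₀/L = -(-13)/8 = 13/8 kN
Load 2 — triangular load w₀=3 kN/m (0→w₀ over full span):
  R_A = w₀L/6 = 3·8/6 = 4 kN
  R_B = w₀L/3 = 3·8/3 = 8 kN
Load 3 — applied couple M₀=18 kN·m at a=4 m (b=L-a=4):
  R_A = M₀/L = 18/8 = 9/4 kN
  R_B = -M₀/L = -18/8 = -9/4 kN
Superposition: R_A = 37/8 kN, R_B = 59/8 kN

R_A = 37/8 kN, R_B = 59/8 kN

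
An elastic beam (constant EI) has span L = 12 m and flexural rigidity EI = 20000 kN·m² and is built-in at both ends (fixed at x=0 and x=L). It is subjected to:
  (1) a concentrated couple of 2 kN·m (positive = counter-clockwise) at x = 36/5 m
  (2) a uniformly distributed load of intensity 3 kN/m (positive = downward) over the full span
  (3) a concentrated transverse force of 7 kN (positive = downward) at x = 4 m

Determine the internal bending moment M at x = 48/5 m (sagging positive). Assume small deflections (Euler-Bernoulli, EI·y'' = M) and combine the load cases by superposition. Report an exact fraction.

M(48/5) = -1366/375 kN·m

Load 1 — applied couple M₀=2 kN·m at a=36/5 m (b=L-a=24/5):
  M_1 = R_Ax - M_A - M₀  [x>a] with R_A=6/25, M_A=16/25 = (6/25)·(48/5) - (16/25) - 2 = -42/125 kN·m
Load 2 — uniform load w=3 kN/m over full span:
  M_2 = wLx/2 - wL²/12 - wx²/2 = 3·12·(48/5)/2 - 3·12²/12 - 3·(48/5)²/2 = -36/25 kN·m
Load 3 — point force P=7 kN at a=4 m (b=L-a=8):
  M_3 = Pa²(a+3b)(L-x)/L³ - Pa²b/L²  [x>a] = 7·4²·(4+3·8)·(12-(48/5))/12³ - 7·4²·8/12² = -28/15 kN·m
Superposition: M = Σ M_i = -1366/375 kN·m ≈ -3.642667 kN·m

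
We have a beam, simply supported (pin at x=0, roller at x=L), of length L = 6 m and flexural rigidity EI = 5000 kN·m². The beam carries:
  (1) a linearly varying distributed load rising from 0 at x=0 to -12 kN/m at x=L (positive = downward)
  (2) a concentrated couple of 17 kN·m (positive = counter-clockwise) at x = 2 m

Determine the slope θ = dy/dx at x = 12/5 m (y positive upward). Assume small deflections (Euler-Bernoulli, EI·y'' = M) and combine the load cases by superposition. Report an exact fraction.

θ(12/5) = 48059/9375000 rad

Load 1 — triangular load w₀=-12 kN/m (0→w₀ over full span):
  θ_1 = -w₀(7L⁴-30L²x²+15x⁴)/(360LEI) = -(-12)·(7·6⁴-30·6²·(12/5)²+15·(12/5)⁴)/(360·6·5000) = 2907/781250 rad
Load 2 — applied couple M₀=17 kN·m at a=2 m (b=L-a=4):
  θ_2 = (M₀x²/(2L)-M₀(x-a)+C₁)/EI  [x>a] with C₁=M₀(3b²-L²)/(6L)=17/3 = (17·(12/5)²/(2·6)-17·((12/5)-2)+(17/3))/5000 = 527/375000 rad
Superposition: θ = Σ θ_i = 48059/9375000 rad ≈ 0.005126 rad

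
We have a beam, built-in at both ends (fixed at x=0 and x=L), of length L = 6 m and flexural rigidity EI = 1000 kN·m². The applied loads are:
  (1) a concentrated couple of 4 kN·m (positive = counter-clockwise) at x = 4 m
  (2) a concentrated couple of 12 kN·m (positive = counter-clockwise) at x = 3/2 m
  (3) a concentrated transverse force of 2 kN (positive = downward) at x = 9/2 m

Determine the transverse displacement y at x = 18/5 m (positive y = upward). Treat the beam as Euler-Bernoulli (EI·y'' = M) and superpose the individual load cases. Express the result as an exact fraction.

y(18/5) = 2673/1000000 m

Load 1 — applied couple M₀=4 kN·m at a=4 m (b=L-a=2):
  y_1 = (R_Ax³/6 - M_Ax²/2)/EI  [x≤a] with R_A=8/9, M_A=4/3 = ((8/9)·(18/5)³/6 - (4/3)·(18/5)²/2)/1000 = -27/15625 m
Load 2 — applied couple M₀=12 kN·m at a=3/2 m (b=L-a=9/2):
  y_2 = (R_Ax³/6 - M_Ax²/2 - M₀(x-a)²/2)/EI  [x>a] with R_A=9/4, M_A=-9/4 = ((9/4)·(18/5)³/6 - (-9/4)·(18/5)²/2 - 12·((18/5)-(3/2))²/2)/1000 = 351/62500 m
Load 3 — point force P=2 kN at a=9/2 m (b=L-a=3/2):
  y_3 = -Pb²x²(3aL-(3a+b)x)/(6L³EI)  [x≤a] = -2·(3/2)²·(18/5)²·(3·(9/2)·6-(3·(9/2)+(3/2))·(18/5))/(6·6³·1000) = -243/200000 m
Superposition: y = Σ y_i = 2673/1000000 m ≈ 0.002673 m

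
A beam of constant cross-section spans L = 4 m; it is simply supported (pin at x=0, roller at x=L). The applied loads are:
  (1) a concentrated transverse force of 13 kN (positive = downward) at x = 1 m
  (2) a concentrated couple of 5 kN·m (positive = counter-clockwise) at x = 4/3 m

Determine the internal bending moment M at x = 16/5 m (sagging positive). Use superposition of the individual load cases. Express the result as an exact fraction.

M(16/5) = 8/5 kN·m

Load 1 — point force P=13 kN at a=1 m (b=L-a=3):
  M_1 = Pa(L-x)/L  [x>a] = 13·1·(4-(16/5))/4 = 13/5 kN·m
Load 2 — applied couple M₀=5 kN·m at a=4/3 m (b=L-a=8/3):
  M_2 = M₀x/L - M₀  [x>a] = 5·(16/5)/4 - 5 = -1 kN·m
Superposition: M = Σ M_i = 8/5 kN·m ≈ 1.600000 kN·m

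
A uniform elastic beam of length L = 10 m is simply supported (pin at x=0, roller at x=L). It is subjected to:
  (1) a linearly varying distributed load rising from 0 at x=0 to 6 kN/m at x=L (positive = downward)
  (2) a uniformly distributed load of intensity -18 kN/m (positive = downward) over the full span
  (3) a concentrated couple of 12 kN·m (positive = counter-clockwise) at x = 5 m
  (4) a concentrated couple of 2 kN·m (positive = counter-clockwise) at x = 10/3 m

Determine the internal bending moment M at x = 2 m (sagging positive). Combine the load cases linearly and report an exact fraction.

M(2) = -122 kN·m

Load 1 — triangular load w₀=6 kN/m (0→w₀ over full span):
  M_1 = w₀Lx/6 - w₀x³/(6L) = 6·10·2/6 - 6·2³/(6·10) = 96/5 kN·m
Load 2 — uniform load w=-18 kN/m over full span:
  M_2 = wx(L-x)/2 = (-18)·2·(10-2)/2 = -144 kN·m
Load 3 — applied couple M₀=12 kN·m at a=5 m (b=L-a=5):
  M_3 = M₀x/L  [x≤a] = 12·2/10 = 12/5 kN·m
Load 4 — applied couple M₀=2 kN·m at a=10/3 m (b=L-a=20/3):
  M_4 = M₀x/L  [x≤a] = 2·2/10 = 2/5 kN·m
Superposition: M = Σ M_i = -122 kN·m ≈ -122.000000 kN·m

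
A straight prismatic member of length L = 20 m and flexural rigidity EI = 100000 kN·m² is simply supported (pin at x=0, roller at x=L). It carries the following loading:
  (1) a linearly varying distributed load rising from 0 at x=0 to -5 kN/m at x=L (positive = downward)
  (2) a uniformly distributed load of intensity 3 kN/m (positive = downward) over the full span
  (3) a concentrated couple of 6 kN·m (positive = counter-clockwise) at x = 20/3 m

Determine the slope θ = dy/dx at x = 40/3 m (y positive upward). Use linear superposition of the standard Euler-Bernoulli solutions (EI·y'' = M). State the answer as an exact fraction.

Load 1 — triangular load w₀=-5 kN/m (0→w₀ over full span):
  θ_1 = -w₀(7L⁴-30L²x²+15x⁴)/(360LEI) = -(-5)·(7·20⁴-30·20²·(40/3)²+15·(40/3)⁴)/(360·20·100000) = -91/24300 rad
Load 2 — uniform load w=3 kN/m over full span:
  θ_2 = -w(L³-6Lx²+4x³)/(24EI) = -3·(20³-6·20·(40/3)²+4·(40/3)³)/(24·100000) = 13/2700 rad
Load 3 — applied couple M₀=6 kN·m at a=20/3 m (b=L-a=40/3):
  θ_3 = (M₀x²/(2L)-M₀(x-a)+C₁)/EI  [x>a] with C₁=M₀(3b²-L²)/(6L)=20/3 = (6·(40/3)²/(2·20)-6·((40/3)-(20/3))+(20/3))/100000 = -1/15000 rad
Superposition: θ = Σ θ_i = 1219/1215000 rad ≈ 0.001003 rad

θ(40/3) = 1219/1215000 rad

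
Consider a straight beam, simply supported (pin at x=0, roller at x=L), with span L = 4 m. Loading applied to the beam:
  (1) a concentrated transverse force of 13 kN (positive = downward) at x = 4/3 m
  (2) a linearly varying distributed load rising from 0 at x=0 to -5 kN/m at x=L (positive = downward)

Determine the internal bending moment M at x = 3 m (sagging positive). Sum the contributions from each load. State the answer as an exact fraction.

M(3) = -1/24 kN·m

Load 1 — point force P=13 kN at a=4/3 m (b=L-a=8/3):
  M_1 = Pa(L-x)/L  [x>a] = 13·(4/3)·(4-3)/4 = 13/3 kN·m
Load 2 — triangular load w₀=-5 kN/m (0→w₀ over full span):
  M_2 = w₀Lx/6 - w₀x³/(6L) = (-5)·4·3/6 - (-5)·3³/(6·4) = -35/8 kN·m
Superposition: M = Σ M_i = -1/24 kN·m ≈ -0.041667 kN·m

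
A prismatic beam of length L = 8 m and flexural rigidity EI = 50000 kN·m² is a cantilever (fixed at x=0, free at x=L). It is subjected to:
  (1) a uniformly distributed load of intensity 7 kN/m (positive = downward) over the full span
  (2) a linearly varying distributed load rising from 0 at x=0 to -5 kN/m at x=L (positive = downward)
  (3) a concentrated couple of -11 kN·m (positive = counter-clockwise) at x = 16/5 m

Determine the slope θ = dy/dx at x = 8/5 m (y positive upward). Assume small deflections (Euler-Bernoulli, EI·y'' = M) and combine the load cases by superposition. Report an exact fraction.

Load 1 — uniform load w=7 kN/m over full span:
  θ_1 = -wx(x²-3Lx+3L²)/(6EI) = -7·(8/5)·((8/5)²-3·8·(8/5)+3·8²)/(6·50000) = -6832/1171875 rad
Load 2 — triangular load w₀=-5 kN/m (0→w₀ over full span):
  θ_2 = (w₀Lx²/4-w₀L²x/3-w₀x⁴/(24L))/EI = ((-5)·8·(8/5)²/4-(-5)·8²·(8/5)/3-(-5)·(8/5)⁴/(24·8))/50000 = 3404/1171875 rad
Load 3 — applied couple M₀=-11 kN·m at a=16/5 m (b=L-a=24/5):
  θ_3 = M₀x/EI  [x≤a] = (-11)·(8/5)/50000 = -11/31250 rad
Superposition: θ = Σ θ_i = -7681/2343750 rad ≈ -0.003277 rad

θ(8/5) = -7681/2343750 rad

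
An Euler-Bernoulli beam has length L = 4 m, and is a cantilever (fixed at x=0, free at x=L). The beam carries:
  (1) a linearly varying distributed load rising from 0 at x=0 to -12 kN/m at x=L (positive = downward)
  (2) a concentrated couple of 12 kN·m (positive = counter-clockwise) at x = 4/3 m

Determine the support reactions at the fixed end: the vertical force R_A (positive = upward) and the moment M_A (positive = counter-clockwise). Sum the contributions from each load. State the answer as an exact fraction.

Load 1 — triangular load w₀=-12 kN/m (0→w₀ over full span):
  R_A = w₀L/2 = (-12)·4/2 = -24 kN
  M_A = w₀L²/3 = (-12)·4²/3 = -64 kN·m
Load 2 — applied couple M₀=12 kN·m at a=4/3 m (b=L-a=8/3):
  R_A = 0 kN
  M_A = -M₀ = -12 kN·m
Superposition: R_A = -24 kN, M_A = -76 kN·m

R_A = -24 kN, M_A = -76 kN·m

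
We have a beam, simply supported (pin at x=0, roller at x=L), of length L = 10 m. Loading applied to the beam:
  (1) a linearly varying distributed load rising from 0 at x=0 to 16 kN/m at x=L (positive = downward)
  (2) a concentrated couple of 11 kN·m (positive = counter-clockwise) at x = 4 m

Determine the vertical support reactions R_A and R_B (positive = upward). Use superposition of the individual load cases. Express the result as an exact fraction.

R_A = 833/30 kN, R_B = 1567/30 kN

Load 1 — triangular load w₀=16 kN/m (0→w₀ over full span):
  R_A = w₀L/6 = 16·10/6 = 80/3 kN
  R_B = w₀L/3 = 16·10/3 = 160/3 kN
Load 2 — applied couple M₀=11 kN·m at a=4 m (b=L-a=6):
  R_A = M₀/L = 11/10 kN
  R_B = -M₀/L = -11/10 kN
Superposition: R_A = 833/30 kN, R_B = 1567/30 kN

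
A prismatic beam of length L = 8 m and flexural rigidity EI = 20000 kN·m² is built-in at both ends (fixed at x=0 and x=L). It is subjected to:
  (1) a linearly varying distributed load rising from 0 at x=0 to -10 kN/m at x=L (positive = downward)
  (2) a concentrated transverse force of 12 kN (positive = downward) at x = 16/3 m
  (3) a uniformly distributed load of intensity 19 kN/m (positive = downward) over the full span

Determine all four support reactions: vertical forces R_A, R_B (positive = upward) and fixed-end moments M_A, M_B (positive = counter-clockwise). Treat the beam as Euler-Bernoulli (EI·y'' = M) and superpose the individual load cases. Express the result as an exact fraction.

Load 1 — triangular load w₀=-10 kN/m (0→w₀ over full span):
  R_A = 3w₀L/20 = 3·(-10)·8/20 = -12 kN
  M_A = w₀L²/30 = (-10)·8²/30 = -64/3 kN·m
  R_B = 7w₀L/20 = 7·(-10)·8/20 = -28 kN
  M_B = -w₀L²/20 = -(-10)·8²/20 = 32 kN·m
Load 2 — point force P=12 kN at a=16/3 m (b=L-a=8/3):
  R_A = Pb²(3a+b)/L³ = 12·(8/3)²·(3·(16/3)+(8/3))/8³ = 28/9 kN
  M_A = Pab²/L² = 12·(16/3)·(8/3)²/8² = 64/9 kN·m
  R_B = Pa²(a+3b)/L³ = 12·(16/3)²·((16/3)+3·(8/3))/8³ = 80/9 kN
  M_B = -Pa²b/L² = -12·(16/3)²·(8/3)/8² = -128/9 kN·m
Load 3 — uniform load w=19 kN/m over full span:
  R_A = wL/2 = 19·8/2 = 76 kN
  M_A = wL²/12 = 19·8²/12 = 304/3 kN·m
  R_B = wL/2 = 19·8/2 = 76 kN
  M_B = -wL²/12 = -19·8²/12 = -304/3 kN·m
Superposition: R_A = 604/9 kN, M_A = 784/9 kN·m, R_B = 512/9 kN, M_B = -752/9 kN·m

R_A = 604/9 kN, M_A = 784/9 kN·m, R_B = 512/9 kN, M_B = -752/9 kN·m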